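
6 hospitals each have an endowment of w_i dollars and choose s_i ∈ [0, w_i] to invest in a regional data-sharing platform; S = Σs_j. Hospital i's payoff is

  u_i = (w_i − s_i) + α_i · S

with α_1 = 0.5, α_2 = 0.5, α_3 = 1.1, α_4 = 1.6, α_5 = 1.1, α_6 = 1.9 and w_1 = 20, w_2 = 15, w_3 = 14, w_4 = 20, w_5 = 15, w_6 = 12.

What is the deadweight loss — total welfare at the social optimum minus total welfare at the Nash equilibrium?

∂u_i/∂s_i = α_i − 1, so hospital i contributes w_i if α_i > 1, else 0.
α_i > 1 for i ∈ {3, 4, 5, 6}; NE contributions (0, 0, 14, 20, 15, 12), S = 61.
W^NE = Σw_i − S^NE + (Σα_i)·S^NE = 96 + 5.7·61 = 443.7.
Planner: ∂(Σu_j)/∂s_i = Σα_j − 1 = 5.7 > 0, so everyone contributes w_i; S^SO = 96, W^SO = 96 + 5.7·96 = 643.2.
Deadweight loss = 199.5.

199.5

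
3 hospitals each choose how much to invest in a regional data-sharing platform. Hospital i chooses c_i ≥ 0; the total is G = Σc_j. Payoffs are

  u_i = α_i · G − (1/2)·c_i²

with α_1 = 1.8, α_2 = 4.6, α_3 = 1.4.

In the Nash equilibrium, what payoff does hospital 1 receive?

12.42

Hospital i's FOC: ∂u_i/∂c_i = α_i − c_i = 0, so c_i* = α_i.
NE contributions = (1.8, 4.6, 1.4); G = 7.8.
u_1 = α_1·G − ½·(c_1)² = 1.8·7.8 − ½·1.8² = 12.42.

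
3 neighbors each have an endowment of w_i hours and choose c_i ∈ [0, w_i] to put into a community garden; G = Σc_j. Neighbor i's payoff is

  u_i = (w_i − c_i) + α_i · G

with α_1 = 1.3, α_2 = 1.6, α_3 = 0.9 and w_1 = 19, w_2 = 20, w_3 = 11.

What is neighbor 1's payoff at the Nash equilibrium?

∂u_i/∂c_i = α_i − 1, so neighbor i contributes w_i if α_i > 1, else 0.
α_i > 1 for i ∈ {1, 2}; NE contributions (19, 20, 0), G = 39.
u_1 = (19 − 19) + 1.3·39 = 50.7.

50.7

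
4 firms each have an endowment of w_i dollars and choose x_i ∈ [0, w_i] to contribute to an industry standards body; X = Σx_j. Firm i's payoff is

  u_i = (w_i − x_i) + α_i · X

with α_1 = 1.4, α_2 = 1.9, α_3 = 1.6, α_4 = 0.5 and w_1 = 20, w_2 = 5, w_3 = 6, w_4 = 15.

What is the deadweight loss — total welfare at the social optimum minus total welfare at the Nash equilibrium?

66

∂u_i/∂x_i = α_i − 1, so firm i contributes w_i if α_i > 1, else 0.
α_i > 1 for i ∈ {1, 2, 3}; NE contributions (20, 5, 6, 0), X = 31.
W^NE = Σw_i − X^NE + (Σα_i)·X^NE = 46 + 4.4·31 = 182.4.
Planner: ∂(Σu_j)/∂x_i = Σα_j − 1 = 4.4 > 0, so everyone contributes w_i; X^SO = 46, W^SO = 46 + 4.4·46 = 248.4.
Deadweight loss = 66.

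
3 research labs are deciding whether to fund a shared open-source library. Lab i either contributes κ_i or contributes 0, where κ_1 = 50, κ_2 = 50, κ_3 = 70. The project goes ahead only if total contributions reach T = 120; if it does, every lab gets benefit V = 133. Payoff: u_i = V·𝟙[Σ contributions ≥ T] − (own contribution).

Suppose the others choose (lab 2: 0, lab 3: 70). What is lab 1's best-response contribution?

Others' total = 70. Contributing 50 brings total to 120 ≥ 120: gain V − κ_1 = 83.
Best response: 50.

50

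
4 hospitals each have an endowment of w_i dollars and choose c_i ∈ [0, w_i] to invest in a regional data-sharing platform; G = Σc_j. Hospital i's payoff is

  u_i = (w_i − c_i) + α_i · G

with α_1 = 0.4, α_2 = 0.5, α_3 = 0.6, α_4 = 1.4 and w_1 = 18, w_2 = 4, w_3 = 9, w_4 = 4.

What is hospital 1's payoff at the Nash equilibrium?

∂u_i/∂c_i = α_i − 1, so hospital i contributes w_i if α_i > 1, else 0.
α_i > 1 for i ∈ {4}; NE contributions (0, 0, 0, 4), G = 4.
u_1 = (18 − 0) + 0.4·4 = 19.6.

19.6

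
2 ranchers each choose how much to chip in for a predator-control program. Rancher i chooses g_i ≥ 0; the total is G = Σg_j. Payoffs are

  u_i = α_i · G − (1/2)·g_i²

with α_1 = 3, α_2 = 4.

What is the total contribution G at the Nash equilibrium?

Rancher i's FOC: ∂u_i/∂g_i = α_i − g_i = 0, so g_i* = α_i.
NE contributions = (3, 4); G = 7.

7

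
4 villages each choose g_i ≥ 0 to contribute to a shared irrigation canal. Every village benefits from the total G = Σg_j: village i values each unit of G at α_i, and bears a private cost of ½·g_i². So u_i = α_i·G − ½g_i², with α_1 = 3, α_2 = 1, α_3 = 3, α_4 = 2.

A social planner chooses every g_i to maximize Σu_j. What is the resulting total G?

36

Planner FOC: ∂(Σu_j)/∂g_i = (Σα_j) − g_i = 0, so g_i^SO = Σα_j = 9 for every i; G^SO = 36.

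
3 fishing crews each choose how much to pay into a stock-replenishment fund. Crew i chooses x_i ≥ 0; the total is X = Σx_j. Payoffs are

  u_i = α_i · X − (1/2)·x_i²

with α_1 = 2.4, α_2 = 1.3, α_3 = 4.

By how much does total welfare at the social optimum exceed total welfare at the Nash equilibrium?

41.37

Crew i's FOC: ∂u_i/∂x_i = α_i − x_i = 0, so x_i* = α_i.
NE contributions = (2.4, 1.3, 4); X = 7.7.
W^NE = (Σα)·X − ½Σα_i² = 7.7² − ½·23.45 = 47.565.
Planner sets x_i = Σα_j = 7.7 for every i, so X^SO = 3·7.7 = 23.1.
W^SO = (Σα)·X^SO − ½·3·(Σα)² = (3/2)·7.7² = 88.935.
Deadweight loss = W^SO − W^NE = 41.37.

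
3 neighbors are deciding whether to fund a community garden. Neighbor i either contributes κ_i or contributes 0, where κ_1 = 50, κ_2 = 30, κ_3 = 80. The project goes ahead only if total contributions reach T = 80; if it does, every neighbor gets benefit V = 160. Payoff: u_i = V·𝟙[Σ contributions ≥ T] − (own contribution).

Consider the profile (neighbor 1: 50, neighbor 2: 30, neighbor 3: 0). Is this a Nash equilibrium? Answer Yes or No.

Total = 80 ≥ 80: provided.
Neighbor 1 (pledges 50, payoff 110): dropping to 0 → total 30, payoff 0. No gain.
Neighbor 2 (pledges 30, payoff 130): dropping to 0 → total 50, payoff 0. No gain.
Neighbor 3 (pledges 0, payoff 160): pledging 80 → total 160, payoff 80. No gain.

Yes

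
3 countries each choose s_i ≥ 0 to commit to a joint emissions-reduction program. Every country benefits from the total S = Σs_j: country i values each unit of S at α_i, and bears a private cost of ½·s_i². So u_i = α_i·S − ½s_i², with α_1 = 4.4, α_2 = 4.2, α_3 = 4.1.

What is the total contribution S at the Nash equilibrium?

Country i's FOC: ∂u_i/∂s_i = α_i − s_i = 0, so s_i* = α_i.
NE contributions = (4.4, 4.2, 4.1); S = 12.7.

12.7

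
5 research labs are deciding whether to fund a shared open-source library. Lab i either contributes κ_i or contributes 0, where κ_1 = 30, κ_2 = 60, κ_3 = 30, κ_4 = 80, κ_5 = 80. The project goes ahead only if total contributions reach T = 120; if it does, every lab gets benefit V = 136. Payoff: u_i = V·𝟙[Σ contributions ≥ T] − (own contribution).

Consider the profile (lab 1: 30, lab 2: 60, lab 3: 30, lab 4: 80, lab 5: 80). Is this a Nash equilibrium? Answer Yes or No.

Total = 280 ≥ 120: provided.
Lab 1 (pledges 30, payoff 106): dropping to 0 → total 250, payoff 136. Profitable deviation.

No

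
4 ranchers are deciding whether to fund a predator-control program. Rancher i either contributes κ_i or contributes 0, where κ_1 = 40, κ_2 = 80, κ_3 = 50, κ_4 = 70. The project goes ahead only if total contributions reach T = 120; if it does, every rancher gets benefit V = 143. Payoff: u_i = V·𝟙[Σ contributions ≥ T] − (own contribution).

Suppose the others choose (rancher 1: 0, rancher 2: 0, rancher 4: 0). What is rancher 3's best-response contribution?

0

Others' total = 0. Even contributing 50 gives 50 < 120: no benefit either way.
Best response: 0.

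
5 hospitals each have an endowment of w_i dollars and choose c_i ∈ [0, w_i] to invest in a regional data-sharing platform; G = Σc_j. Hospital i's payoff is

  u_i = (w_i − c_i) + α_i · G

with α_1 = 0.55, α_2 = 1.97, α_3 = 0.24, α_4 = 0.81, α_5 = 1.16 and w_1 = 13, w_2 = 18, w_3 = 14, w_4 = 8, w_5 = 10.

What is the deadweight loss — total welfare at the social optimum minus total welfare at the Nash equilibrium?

∂u_i/∂c_i = α_i − 1, so hospital i contributes w_i if α_i > 1, else 0.
α_i > 1 for i ∈ {2, 5}; NE contributions (0, 18, 0, 0, 10), G = 28.
W^NE = Σw_i − G^NE + (Σα_i)·G^NE = 63 + 3.73·28 = 167.44.
Planner: ∂(Σu_j)/∂c_i = Σα_j − 1 = 3.73 > 0, so everyone contributes w_i; G^SO = 63, W^SO = 63 + 3.73·63 = 297.99.
Deadweight loss = 130.55.

130.55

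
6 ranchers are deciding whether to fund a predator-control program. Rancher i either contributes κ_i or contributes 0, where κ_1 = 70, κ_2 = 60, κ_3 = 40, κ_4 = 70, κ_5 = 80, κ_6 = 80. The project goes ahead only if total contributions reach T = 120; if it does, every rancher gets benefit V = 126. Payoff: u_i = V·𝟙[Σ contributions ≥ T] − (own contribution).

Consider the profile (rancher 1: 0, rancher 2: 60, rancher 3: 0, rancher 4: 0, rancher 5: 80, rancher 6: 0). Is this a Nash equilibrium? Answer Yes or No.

Total = 140 ≥ 120: provided.
Rancher 1 (pledges 0, payoff 126): pledging 70 → total 210, payoff 56. No gain.
Rancher 2 (pledges 60, payoff 66): dropping to 0 → total 80, payoff 0. No gain.
Rancher 3 (pledges 0, payoff 126): pledging 40 → total 180, payoff 86. No gain.
Rancher 4 (pledges 0, payoff 126): pledging 70 → total 210, payoff 56. No gain.
Rancher 5 (pledges 80, payoff 46): dropping to 0 → total 60, payoff 0. No gain.
Rancher 6 (pledges 0, payoff 126): pledging 80 → total 220, payoff 46. No gain.

Yes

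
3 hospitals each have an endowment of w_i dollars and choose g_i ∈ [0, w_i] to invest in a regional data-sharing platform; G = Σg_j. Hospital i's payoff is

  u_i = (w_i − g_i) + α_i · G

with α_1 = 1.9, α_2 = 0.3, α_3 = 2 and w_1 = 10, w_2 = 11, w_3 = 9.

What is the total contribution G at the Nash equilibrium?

19

∂u_i/∂g_i = α_i − 1, so hospital i contributes w_i if α_i > 1, else 0.
α_i > 1 for i ∈ {1, 3}; NE contributions (10, 0, 9), G = 19.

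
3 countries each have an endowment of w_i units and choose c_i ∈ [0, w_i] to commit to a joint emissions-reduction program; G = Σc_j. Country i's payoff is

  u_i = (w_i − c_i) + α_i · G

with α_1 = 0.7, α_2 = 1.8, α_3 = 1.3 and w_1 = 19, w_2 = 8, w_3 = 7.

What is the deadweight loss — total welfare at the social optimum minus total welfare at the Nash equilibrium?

53.2

∂u_i/∂c_i = α_i − 1, so country i contributes w_i if α_i > 1, else 0.
α_i > 1 for i ∈ {2, 3}; NE contributions (0, 8, 7), G = 15.
W^NE = Σw_i − G^NE + (Σα_i)·G^NE = 34 + 2.8·15 = 76.
Planner: ∂(Σu_j)/∂c_i = Σα_j − 1 = 2.8 > 0, so everyone contributes w_i; G^SO = 34, W^SO = 34 + 2.8·34 = 129.2.
Deadweight loss = 53.2.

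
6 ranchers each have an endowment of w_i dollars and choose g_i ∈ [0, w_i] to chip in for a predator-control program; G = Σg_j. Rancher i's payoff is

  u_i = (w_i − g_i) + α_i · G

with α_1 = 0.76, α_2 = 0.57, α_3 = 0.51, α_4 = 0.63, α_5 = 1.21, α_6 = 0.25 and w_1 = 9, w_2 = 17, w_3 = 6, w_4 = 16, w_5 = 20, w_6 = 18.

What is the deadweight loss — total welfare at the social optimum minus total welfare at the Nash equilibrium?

∂u_i/∂g_i = α_i − 1, so rancher i contributes w_i if α_i > 1, else 0.
α_i > 1 for i ∈ {5}; NE contributions (0, 0, 0, 0, 20, 0), G = 20.
W^NE = Σw_i − G^NE + (Σα_i)·G^NE = 86 + 2.93·20 = 144.6.
Planner: ∂(Σu_j)/∂g_i = Σα_j − 1 = 2.93 > 0, so everyone contributes w_i; G^SO = 86, W^SO = 86 + 2.93·86 = 337.98.
Deadweight loss = 193.38.

193.38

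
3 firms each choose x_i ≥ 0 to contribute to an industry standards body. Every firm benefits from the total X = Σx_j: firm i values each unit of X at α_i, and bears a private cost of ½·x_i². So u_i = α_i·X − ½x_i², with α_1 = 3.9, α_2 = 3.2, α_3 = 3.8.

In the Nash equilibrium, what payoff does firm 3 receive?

Firm i's FOC: ∂u_i/∂x_i = α_i − x_i = 0, so x_i* = α_i.
NE contributions = (3.9, 3.2, 3.8); X = 10.9.
u_3 = α_3·X − ½·(x_3)² = 3.8·10.9 − ½·3.8² = 34.2.

34.2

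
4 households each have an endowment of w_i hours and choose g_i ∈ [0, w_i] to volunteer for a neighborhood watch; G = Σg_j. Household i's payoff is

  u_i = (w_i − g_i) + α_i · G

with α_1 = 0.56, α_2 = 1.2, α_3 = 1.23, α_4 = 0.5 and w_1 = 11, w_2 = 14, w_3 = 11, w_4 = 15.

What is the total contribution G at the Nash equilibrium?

25

∂u_i/∂g_i = α_i − 1, so household i contributes w_i if α_i > 1, else 0.
α_i > 1 for i ∈ {2, 3}; NE contributions (0, 14, 11, 0), G = 25.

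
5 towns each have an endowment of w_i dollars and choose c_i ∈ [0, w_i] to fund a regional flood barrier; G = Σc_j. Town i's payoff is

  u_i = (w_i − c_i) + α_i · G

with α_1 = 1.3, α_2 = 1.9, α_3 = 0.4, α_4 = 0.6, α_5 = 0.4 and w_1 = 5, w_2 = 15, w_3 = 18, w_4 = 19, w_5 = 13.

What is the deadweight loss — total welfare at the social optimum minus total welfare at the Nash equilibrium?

∂u_i/∂c_i = α_i − 1, so town i contributes w_i if α_i > 1, else 0.
α_i > 1 for i ∈ {1, 2}; NE contributions (5, 15, 0, 0, 0), G = 20.
W^NE = Σw_i − G^NE + (Σα_i)·G^NE = 70 + 3.6·20 = 142.
Planner: ∂(Σu_j)/∂c_i = Σα_j − 1 = 3.6 > 0, so everyone contributes w_i; G^SO = 70, W^SO = 70 + 3.6·70 = 322.
Deadweight loss = 180.

180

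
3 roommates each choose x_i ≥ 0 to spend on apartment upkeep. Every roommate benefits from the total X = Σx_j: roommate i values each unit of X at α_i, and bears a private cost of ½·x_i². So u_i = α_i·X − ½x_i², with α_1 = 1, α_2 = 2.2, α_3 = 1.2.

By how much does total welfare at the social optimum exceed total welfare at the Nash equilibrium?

13.32

Roommate i's FOC: ∂u_i/∂x_i = α_i − x_i = 0, so x_i* = α_i.
NE contributions = (1, 2.2, 1.2); X = 4.4.
W^NE = (Σα)·X − ½Σα_i² = 4.4² − ½·7.28 = 15.72.
Planner sets x_i = Σα_j = 4.4 for every i, so X^SO = 3·4.4 = 13.2.
W^SO = (Σα)·X^SO − ½·3·(Σα)² = (3/2)·4.4² = 29.04.
Deadweight loss = W^SO − W^NE = 13.32.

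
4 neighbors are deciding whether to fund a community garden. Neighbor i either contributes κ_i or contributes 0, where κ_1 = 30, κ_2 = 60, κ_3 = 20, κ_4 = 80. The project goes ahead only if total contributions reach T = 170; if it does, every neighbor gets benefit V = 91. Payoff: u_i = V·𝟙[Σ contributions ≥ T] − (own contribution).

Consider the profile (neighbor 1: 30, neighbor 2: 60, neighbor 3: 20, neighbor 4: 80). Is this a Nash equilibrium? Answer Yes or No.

Total = 190 ≥ 170: provided.
Neighbor 1 (pledges 30, payoff 61): dropping to 0 → total 160, payoff 0. No gain.
Neighbor 2 (pledges 60, payoff 31): dropping to 0 → total 130, payoff 0. No gain.
Neighbor 3 (pledges 20, payoff 71): dropping to 0 → total 170, payoff 91. Profitable deviation.

No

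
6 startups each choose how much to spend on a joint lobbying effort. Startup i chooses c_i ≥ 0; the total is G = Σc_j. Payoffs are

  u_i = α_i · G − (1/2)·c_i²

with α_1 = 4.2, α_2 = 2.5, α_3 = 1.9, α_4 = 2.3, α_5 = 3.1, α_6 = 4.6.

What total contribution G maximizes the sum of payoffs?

Planner FOC: ∂(Σu_j)/∂c_i = (Σα_j) − c_i = 0, so c_i^SO = Σα_j = 18.6 for every i; G^SO = 111.6.

111.6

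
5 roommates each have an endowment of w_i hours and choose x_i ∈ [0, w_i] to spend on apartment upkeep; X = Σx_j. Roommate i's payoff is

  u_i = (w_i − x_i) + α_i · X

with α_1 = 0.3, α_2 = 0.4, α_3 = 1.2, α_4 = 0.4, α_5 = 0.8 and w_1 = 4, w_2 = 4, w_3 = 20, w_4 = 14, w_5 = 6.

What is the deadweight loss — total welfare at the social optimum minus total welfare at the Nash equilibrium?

58.8

∂u_i/∂x_i = α_i − 1, so roommate i contributes w_i if α_i > 1, else 0.
α_i > 1 for i ∈ {3}; NE contributions (0, 0, 20, 0, 0), X = 20.
W^NE = Σw_i − X^NE + (Σα_i)·X^NE = 48 + 2.1·20 = 90.
Planner: ∂(Σu_j)/∂x_i = Σα_j − 1 = 2.1 > 0, so everyone contributes w_i; X^SO = 48, W^SO = 48 + 2.1·48 = 148.8.
Deadweight loss = 58.8.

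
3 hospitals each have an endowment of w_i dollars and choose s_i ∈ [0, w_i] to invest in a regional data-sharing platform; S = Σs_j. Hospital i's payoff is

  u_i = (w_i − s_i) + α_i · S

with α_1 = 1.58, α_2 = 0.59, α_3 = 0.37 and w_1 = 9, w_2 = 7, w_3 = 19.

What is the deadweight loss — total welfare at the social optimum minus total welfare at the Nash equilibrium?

40.04

∂u_i/∂s_i = α_i − 1, so hospital i contributes w_i if α_i > 1, else 0.
α_i > 1 for i ∈ {1}; NE contributions (9, 0, 0), S = 9.
W^NE = Σw_i − S^NE + (Σα_i)·S^NE = 35 + 1.54·9 = 48.86.
Planner: ∂(Σu_j)/∂s_i = Σα_j − 1 = 1.54 > 0, so everyone contributes w_i; S^SO = 35, W^SO = 35 + 1.54·35 = 88.9.
Deadweight loss = 40.04.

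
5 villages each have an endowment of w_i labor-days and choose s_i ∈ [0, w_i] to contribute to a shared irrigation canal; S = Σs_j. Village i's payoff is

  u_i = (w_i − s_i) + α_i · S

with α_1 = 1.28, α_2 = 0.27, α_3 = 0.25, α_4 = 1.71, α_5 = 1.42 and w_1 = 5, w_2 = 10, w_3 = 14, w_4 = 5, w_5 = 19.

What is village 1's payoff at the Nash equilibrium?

37.12

∂u_i/∂s_i = α_i − 1, so village i contributes w_i if α_i > 1, else 0.
α_i > 1 for i ∈ {1, 4, 5}; NE contributions (5, 0, 0, 5, 19), S = 29.
u_1 = (5 − 5) + 1.28·29 = 37.12.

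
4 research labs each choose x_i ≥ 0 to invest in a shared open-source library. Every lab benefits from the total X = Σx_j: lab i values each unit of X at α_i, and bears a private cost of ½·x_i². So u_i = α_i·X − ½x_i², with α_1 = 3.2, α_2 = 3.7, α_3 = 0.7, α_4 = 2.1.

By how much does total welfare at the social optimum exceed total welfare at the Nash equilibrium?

108.505

Lab i's FOC: ∂u_i/∂x_i = α_i − x_i = 0, so x_i* = α_i.
NE contributions = (3.2, 3.7, 0.7, 2.1); X = 9.7.
W^NE = (Σα)·X − ½Σα_i² = 9.7² − ½·28.83 = 79.675.
Planner sets x_i = Σα_j = 9.7 for every i, so X^SO = 4·9.7 = 38.8.
W^SO = (Σα)·X^SO − ½·4·(Σα)² = (4/2)·9.7² = 188.18.
Deadweight loss = W^SO − W^NE = 108.505.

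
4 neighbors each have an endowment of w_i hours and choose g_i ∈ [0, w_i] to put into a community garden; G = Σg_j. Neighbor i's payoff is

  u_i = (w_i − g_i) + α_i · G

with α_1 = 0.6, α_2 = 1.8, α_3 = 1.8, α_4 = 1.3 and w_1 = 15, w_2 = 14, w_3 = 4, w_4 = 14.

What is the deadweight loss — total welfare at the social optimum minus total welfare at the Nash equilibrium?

67.5

∂u_i/∂g_i = α_i − 1, so neighbor i contributes w_i if α_i > 1, else 0.
α_i > 1 for i ∈ {2, 3, 4}; NE contributions (0, 14, 4, 14), G = 32.
W^NE = Σw_i − G^NE + (Σα_i)·G^NE = 47 + 4.5·32 = 191.
Planner: ∂(Σu_j)/∂g_i = Σα_j − 1 = 4.5 > 0, so everyone contributes w_i; G^SO = 47, W^SO = 47 + 4.5·47 = 258.5.
Deadweight loss = 67.5.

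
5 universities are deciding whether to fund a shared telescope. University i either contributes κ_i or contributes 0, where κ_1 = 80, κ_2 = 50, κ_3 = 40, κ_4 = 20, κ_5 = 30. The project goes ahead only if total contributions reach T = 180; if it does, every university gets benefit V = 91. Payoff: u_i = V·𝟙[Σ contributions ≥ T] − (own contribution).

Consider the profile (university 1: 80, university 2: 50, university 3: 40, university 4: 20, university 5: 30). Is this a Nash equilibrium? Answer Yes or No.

Total = 220 ≥ 180: provided.
University 1 (pledges 80, payoff 11): dropping to 0 → total 140, payoff 0. No gain.
University 2 (pledges 50, payoff 41): dropping to 0 → total 170, payoff 0. No gain.
University 3 (pledges 40, payoff 51): dropping to 0 → total 180, payoff 91. Profitable deviation.

No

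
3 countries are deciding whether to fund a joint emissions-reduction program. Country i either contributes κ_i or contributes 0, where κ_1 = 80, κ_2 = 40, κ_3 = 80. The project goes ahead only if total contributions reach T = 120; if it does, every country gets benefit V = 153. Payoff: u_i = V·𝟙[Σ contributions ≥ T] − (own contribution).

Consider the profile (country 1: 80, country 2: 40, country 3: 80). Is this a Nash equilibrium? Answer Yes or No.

No

Total = 200 ≥ 120: provided.
Country 1 (pledges 80, payoff 73): dropping to 0 → total 120, payoff 153. Profitable deviation.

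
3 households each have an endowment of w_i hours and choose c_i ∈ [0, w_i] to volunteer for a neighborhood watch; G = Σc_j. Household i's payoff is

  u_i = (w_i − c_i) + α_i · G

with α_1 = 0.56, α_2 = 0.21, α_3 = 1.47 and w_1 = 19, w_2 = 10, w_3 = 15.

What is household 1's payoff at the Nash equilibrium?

27.4

∂u_i/∂c_i = α_i − 1, so household i contributes w_i if α_i > 1, else 0.
α_i > 1 for i ∈ {3}; NE contributions (0, 0, 15), G = 15.
u_1 = (19 − 0) + 0.56·15 = 27.4.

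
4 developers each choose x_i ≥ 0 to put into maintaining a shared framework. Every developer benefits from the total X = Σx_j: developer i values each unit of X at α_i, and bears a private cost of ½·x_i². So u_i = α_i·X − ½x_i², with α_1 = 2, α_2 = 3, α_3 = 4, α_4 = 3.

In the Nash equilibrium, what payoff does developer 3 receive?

40

Developer i's FOC: ∂u_i/∂x_i = α_i − x_i = 0, so x_i* = α_i.
NE contributions = (2, 3, 4, 3); X = 12.
u_3 = α_3·X − ½·(x_3)² = 4·12 − ½·4² = 40.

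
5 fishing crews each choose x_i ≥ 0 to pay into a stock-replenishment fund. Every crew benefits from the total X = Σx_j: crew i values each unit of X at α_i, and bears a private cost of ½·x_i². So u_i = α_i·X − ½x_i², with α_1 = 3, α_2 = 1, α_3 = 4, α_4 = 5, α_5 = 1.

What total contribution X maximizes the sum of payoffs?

70

Planner FOC: ∂(Σu_j)/∂x_i = (Σα_j) − x_i = 0, so x_i^SO = Σα_j = 14 for every i; X^SO = 70.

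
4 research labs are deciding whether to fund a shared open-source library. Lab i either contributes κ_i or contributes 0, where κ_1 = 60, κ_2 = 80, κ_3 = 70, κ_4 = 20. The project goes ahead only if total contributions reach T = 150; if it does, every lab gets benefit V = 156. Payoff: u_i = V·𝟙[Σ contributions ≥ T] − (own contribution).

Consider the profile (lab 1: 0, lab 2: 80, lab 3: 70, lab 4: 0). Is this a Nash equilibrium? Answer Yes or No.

Yes

Total = 150 ≥ 150: provided.
Lab 1 (pledges 0, payoff 156): pledging 60 → total 210, payoff 96. No gain.
Lab 2 (pledges 80, payoff 76): dropping to 0 → total 70, payoff 0. No gain.
Lab 3 (pledges 70, payoff 86): dropping to 0 → total 80, payoff 0. No gain.
Lab 4 (pledges 0, payoff 156): pledging 20 → total 170, payoff 136. No gain.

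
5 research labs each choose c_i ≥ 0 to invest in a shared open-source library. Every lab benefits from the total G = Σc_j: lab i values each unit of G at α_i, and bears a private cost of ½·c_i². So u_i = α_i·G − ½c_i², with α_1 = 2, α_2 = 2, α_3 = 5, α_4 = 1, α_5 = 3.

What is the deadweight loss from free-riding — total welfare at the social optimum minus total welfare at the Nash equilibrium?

Lab i's FOC: ∂u_i/∂c_i = α_i − c_i = 0, so c_i* = α_i.
NE contributions = (2, 2, 5, 1, 3); G = 13.
W^NE = (Σα)·G − ½Σα_i² = 13² − ½·43 = 147.5.
Planner sets c_i = Σα_j = 13 for every i, so G^SO = 5·13 = 65.
W^SO = (Σα)·G^SO − ½·5·(Σα)² = (5/2)·13² = 422.5.
Deadweight loss = W^SO − W^NE = 275.

275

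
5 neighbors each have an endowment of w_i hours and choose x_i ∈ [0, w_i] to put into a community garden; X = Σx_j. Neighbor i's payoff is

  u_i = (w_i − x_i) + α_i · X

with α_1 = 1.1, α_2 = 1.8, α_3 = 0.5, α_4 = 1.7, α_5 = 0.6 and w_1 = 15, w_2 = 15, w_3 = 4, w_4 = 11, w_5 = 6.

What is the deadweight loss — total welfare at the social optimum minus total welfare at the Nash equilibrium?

47

∂u_i/∂x_i = α_i − 1, so neighbor i contributes w_i if α_i > 1, else 0.
α_i > 1 for i ∈ {1, 2, 4}; NE contributions (15, 15, 0, 11, 0), X = 41.
W^NE = Σw_i − X^NE + (Σα_i)·X^NE = 51 + 4.7·41 = 243.7.
Planner: ∂(Σu_j)/∂x_i = Σα_j − 1 = 4.7 > 0, so everyone contributes w_i; X^SO = 51, W^SO = 51 + 4.7·51 = 290.7.
Deadweight loss = 47.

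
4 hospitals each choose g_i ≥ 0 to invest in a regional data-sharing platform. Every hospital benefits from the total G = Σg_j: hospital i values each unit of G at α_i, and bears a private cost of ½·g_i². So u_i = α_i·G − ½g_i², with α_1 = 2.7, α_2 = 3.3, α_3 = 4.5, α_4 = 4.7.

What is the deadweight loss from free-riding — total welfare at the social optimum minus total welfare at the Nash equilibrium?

261.3

Hospital i's FOC: ∂u_i/∂g_i = α_i − g_i = 0, so g_i* = α_i.
NE contributions = (2.7, 3.3, 4.5, 4.7); G = 15.2.
W^NE = (Σα)·G − ½Σα_i² = 15.2² − ½·60.52 = 200.78.
Planner sets g_i = Σα_j = 15.2 for every i, so G^SO = 4·15.2 = 60.8.
W^SO = (Σα)·G^SO − ½·4·(Σα)² = (4/2)·15.2² = 462.08.
Deadweight loss = W^SO − W^NE = 261.3.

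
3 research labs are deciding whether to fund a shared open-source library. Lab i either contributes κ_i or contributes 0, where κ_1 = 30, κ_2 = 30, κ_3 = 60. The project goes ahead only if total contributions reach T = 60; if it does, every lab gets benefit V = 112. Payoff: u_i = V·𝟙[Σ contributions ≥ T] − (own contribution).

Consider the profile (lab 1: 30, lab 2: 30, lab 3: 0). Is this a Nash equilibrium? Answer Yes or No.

Total = 60 ≥ 60: provided.
Lab 1 (pledges 30, payoff 82): dropping to 0 → total 30, payoff 0. No gain.
Lab 2 (pledges 30, payoff 82): dropping to 0 → total 30, payoff 0. No gain.
Lab 3 (pledges 0, payoff 112): pledging 60 → total 120, payoff 52. No gain.

Yes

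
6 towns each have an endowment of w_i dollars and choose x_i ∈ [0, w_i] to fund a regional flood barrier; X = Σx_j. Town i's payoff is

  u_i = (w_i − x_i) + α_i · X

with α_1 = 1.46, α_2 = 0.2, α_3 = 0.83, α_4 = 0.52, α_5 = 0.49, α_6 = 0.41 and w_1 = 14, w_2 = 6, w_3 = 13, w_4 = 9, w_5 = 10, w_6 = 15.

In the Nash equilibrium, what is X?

∂u_i/∂x_i = α_i − 1, so town i contributes w_i if α_i > 1, else 0.
α_i > 1 for i ∈ {1}; NE contributions (14, 0, 0, 0, 0, 0), X = 14.

14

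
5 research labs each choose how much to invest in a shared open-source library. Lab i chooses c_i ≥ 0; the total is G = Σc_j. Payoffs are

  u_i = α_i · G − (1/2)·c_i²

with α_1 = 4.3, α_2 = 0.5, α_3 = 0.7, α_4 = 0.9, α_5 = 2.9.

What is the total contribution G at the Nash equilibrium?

9.3

Lab i's FOC: ∂u_i/∂c_i = α_i − c_i = 0, so c_i* = α_i.
NE contributions = (4.3, 0.5, 0.7, 0.9, 2.9); G = 9.3.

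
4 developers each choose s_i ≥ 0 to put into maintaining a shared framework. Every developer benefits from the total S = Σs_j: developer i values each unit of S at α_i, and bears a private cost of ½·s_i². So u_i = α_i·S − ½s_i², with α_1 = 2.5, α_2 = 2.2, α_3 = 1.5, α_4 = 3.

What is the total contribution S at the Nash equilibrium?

Developer i's FOC: ∂u_i/∂s_i = α_i − s_i = 0, so s_i* = α_i.
NE contributions = (2.5, 2.2, 1.5, 3); S = 9.2.

9.2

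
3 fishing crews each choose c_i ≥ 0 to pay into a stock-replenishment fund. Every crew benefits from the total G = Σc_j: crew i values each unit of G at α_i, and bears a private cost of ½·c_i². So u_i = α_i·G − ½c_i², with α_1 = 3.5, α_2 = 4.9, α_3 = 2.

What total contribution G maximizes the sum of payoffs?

31.2

Planner FOC: ∂(Σu_j)/∂c_i = (Σα_j) − c_i = 0, so c_i^SO = Σα_j = 10.4 for every i; G^SO = 31.2.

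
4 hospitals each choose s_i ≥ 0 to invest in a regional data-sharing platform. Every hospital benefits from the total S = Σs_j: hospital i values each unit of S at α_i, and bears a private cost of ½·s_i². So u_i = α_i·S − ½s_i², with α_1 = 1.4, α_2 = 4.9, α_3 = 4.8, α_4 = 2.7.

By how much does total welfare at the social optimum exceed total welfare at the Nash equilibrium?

218.59

Hospital i's FOC: ∂u_i/∂s_i = α_i − s_i = 0, so s_i* = α_i.
NE contributions = (1.4, 4.9, 4.8, 2.7); S = 13.8.
W^NE = (Σα)·S − ½Σα_i² = 13.8² − ½·56.3 = 162.29.
Planner sets s_i = Σα_j = 13.8 for every i, so S^SO = 4·13.8 = 55.2.
W^SO = (Σα)·S^SO − ½·4·(Σα)² = (4/2)·13.8² = 380.88.
Deadweight loss = W^SO − W^NE = 218.59.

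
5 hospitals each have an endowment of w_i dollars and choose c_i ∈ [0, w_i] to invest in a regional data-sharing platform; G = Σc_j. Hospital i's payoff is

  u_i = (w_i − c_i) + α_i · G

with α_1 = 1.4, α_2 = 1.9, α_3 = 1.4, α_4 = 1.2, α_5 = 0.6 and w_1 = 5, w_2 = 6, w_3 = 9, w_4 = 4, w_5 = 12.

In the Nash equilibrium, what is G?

24

∂u_i/∂c_i = α_i − 1, so hospital i contributes w_i if α_i > 1, else 0.
α_i > 1 for i ∈ {1, 2, 3, 4}; NE contributions (5, 6, 9, 4, 0), G = 24.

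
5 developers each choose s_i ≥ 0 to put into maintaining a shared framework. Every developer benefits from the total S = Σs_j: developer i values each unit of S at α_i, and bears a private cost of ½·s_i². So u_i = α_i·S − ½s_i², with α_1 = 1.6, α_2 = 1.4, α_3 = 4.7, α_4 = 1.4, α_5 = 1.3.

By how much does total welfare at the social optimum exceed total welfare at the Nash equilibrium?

177.37

Developer i's FOC: ∂u_i/∂s_i = α_i − s_i = 0, so s_i* = α_i.
NE contributions = (1.6, 1.4, 4.7, 1.4, 1.3); S = 10.4.
W^NE = (Σα)·S − ½Σα_i² = 10.4² − ½·30.26 = 93.03.
Planner sets s_i = Σα_j = 10.4 for every i, so S^SO = 5·10.4 = 52.
W^SO = (Σα)·S^SO − ½·5·(Σα)² = (5/2)·10.4² = 270.4.
Deadweight loss = W^SO − W^NE = 177.37.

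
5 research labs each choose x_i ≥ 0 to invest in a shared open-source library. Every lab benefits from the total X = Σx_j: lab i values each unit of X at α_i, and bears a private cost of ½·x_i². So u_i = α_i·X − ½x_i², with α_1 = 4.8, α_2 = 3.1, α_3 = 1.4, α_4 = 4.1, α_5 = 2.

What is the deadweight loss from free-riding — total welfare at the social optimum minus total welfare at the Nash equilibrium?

Lab i's FOC: ∂u_i/∂x_i = α_i − x_i = 0, so x_i* = α_i.
NE contributions = (4.8, 3.1, 1.4, 4.1, 2); X = 15.4.
W^NE = (Σα)·X − ½Σα_i² = 15.4² − ½·55.42 = 209.45.
Planner sets x_i = Σα_j = 15.4 for every i, so X^SO = 5·15.4 = 77.
W^SO = (Σα)·X^SO − ½·5·(Σα)² = (5/2)·15.4² = 592.9.
Deadweight loss = W^SO − W^NE = 383.45.

383.45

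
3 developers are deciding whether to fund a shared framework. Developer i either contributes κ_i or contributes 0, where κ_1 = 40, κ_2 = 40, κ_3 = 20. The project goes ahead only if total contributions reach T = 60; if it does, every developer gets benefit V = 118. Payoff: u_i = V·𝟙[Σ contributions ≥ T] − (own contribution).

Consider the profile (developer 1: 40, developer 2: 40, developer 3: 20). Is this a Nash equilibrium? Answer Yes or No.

Total = 100 ≥ 60: provided.
Developer 1 (pledges 40, payoff 78): dropping to 0 → total 60, payoff 118. Profitable deviation.

No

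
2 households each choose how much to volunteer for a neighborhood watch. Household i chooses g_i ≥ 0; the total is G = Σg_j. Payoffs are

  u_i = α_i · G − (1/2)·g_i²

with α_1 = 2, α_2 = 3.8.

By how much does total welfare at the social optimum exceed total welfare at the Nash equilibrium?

Household i's FOC: ∂u_i/∂g_i = α_i − g_i = 0, so g_i* = α_i.
NE contributions = (2, 3.8); G = 5.8.
W^NE = (Σα)·G − ½Σα_i² = 5.8² − ½·18.44 = 24.42.
Planner sets g_i = Σα_j = 5.8 for every i, so G^SO = 2·5.8 = 11.6.
W^SO = (Σα)·G^SO − ½·2·(Σα)² = (2/2)·5.8² = 33.64.
Deadweight loss = W^SO − W^NE = 9.22.

9.22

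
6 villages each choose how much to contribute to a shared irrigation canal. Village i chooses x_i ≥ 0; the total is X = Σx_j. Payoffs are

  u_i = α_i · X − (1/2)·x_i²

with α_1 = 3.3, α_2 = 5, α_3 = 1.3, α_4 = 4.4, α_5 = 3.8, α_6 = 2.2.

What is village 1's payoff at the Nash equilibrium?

Village i's FOC: ∂u_i/∂x_i = α_i − x_i = 0, so x_i* = α_i.
NE contributions = (3.3, 5, 1.3, 4.4, 3.8, 2.2); X = 20.
u_1 = α_1·X − ½·(x_1)² = 3.3·20 − ½·3.3² = 60.555.

60.555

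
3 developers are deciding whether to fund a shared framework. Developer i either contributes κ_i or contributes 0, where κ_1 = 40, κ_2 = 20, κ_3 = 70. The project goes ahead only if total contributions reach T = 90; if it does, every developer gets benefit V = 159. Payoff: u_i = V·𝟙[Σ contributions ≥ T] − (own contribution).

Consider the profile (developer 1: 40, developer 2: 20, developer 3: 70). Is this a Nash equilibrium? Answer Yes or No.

No

Total = 130 ≥ 90: provided.
Developer 1 (pledges 40, payoff 119): dropping to 0 → total 90, payoff 159. Profitable deviation.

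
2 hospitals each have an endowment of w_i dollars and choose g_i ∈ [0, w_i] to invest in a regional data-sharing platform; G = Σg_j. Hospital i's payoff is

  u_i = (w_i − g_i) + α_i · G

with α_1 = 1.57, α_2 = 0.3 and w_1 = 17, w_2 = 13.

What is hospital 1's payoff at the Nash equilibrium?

∂u_i/∂g_i = α_i − 1, so hospital i contributes w_i if α_i > 1, else 0.
α_i > 1 for i ∈ {1}; NE contributions (17, 0), G = 17.
u_1 = (17 − 17) + 1.57·17 = 26.69.

26.69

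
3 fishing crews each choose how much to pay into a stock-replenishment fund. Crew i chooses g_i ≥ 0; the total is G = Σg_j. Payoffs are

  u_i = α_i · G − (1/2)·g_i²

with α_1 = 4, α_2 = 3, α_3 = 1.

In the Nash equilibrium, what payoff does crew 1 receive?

Crew i's FOC: ∂u_i/∂g_i = α_i − g_i = 0, so g_i* = α_i.
NE contributions = (4, 3, 1); G = 8.
u_1 = α_1·G − ½·(g_1)² = 4·8 − ½·4² = 24.

24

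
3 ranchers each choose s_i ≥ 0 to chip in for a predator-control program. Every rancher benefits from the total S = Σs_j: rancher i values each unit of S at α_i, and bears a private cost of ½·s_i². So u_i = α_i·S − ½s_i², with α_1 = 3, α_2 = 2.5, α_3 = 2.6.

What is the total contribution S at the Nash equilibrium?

8.1

Rancher i's FOC: ∂u_i/∂s_i = α_i − s_i = 0, so s_i* = α_i.
NE contributions = (3, 2.5, 2.6); S = 8.1.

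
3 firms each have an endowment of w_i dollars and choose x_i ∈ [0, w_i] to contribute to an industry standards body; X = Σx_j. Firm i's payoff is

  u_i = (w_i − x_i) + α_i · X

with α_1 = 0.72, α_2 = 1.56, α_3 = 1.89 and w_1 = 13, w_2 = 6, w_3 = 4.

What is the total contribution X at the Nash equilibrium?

∂u_i/∂x_i = α_i − 1, so firm i contributes w_i if α_i > 1, else 0.
α_i > 1 for i ∈ {2, 3}; NE contributions (0, 6, 4), X = 10.

10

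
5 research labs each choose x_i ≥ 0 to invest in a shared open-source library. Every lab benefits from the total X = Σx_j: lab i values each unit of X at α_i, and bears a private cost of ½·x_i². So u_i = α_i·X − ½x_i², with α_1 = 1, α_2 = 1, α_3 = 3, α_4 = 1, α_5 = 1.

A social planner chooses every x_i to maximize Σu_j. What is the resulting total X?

Planner FOC: ∂(Σu_j)/∂x_i = (Σα_j) − x_i = 0, so x_i^SO = Σα_j = 7 for every i; X^SO = 35.

35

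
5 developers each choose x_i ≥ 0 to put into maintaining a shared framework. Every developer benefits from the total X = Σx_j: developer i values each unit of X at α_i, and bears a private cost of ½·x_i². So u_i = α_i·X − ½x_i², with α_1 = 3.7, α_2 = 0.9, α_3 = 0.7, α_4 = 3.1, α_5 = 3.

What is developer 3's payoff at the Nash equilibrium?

7.735

Developer i's FOC: ∂u_i/∂x_i = α_i − x_i = 0, so x_i* = α_i.
NE contributions = (3.7, 0.9, 0.7, 3.1, 3); X = 11.4.
u_3 = α_3·X − ½·(x_3)² = 0.7·11.4 − ½·0.7² = 7.735.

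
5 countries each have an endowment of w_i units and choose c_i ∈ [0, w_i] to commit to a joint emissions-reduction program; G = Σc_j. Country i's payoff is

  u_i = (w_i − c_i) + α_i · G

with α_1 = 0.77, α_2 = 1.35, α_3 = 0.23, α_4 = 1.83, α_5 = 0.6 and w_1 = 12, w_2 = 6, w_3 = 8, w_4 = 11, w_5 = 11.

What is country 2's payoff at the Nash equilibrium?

∂u_i/∂c_i = α_i − 1, so country i contributes w_i if α_i > 1, else 0.
α_i > 1 for i ∈ {2, 4}; NE contributions (0, 6, 0, 11, 0), G = 17.
u_2 = (6 − 6) + 1.35·17 = 22.95.

22.95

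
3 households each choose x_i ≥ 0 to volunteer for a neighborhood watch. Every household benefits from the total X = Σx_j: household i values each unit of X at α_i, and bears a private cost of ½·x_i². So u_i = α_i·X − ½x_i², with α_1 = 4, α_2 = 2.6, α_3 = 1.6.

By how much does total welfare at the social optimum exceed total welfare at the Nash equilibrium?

46.28

Household i's FOC: ∂u_i/∂x_i = α_i − x_i = 0, so x_i* = α_i.
NE contributions = (4, 2.6, 1.6); X = 8.2.
W^NE = (Σα)·X − ½Σα_i² = 8.2² − ½·25.32 = 54.58.
Planner sets x_i = Σα_j = 8.2 for every i, so X^SO = 3·8.2 = 24.6.
W^SO = (Σα)·X^SO − ½·3·(Σα)² = (3/2)·8.2² = 100.86.
Deadweight loss = W^SO − W^NE = 46.28.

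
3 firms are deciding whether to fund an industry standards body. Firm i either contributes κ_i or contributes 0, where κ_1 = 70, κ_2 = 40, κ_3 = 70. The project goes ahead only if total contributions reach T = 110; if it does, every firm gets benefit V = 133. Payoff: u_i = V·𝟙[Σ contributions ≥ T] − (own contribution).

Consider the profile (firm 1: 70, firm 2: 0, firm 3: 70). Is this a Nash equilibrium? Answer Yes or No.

Yes

Total = 140 ≥ 110: provided.
Firm 1 (pledges 70, payoff 63): dropping to 0 → total 70, payoff 0. No gain.
Firm 2 (pledges 0, payoff 133): pledging 40 → total 180, payoff 93. No gain.
Firm 3 (pledges 70, payoff 63): dropping to 0 → total 70, payoff 0. No gain.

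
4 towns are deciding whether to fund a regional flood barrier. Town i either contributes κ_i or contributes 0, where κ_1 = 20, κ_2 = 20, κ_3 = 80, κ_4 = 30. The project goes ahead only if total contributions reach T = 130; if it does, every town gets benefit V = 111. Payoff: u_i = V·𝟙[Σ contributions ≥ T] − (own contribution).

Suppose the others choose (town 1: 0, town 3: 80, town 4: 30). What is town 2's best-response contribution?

20

Others' total = 110. Contributing 20 brings total to 130 ≥ 130: gain V − κ_2 = 91.
Best response: 20.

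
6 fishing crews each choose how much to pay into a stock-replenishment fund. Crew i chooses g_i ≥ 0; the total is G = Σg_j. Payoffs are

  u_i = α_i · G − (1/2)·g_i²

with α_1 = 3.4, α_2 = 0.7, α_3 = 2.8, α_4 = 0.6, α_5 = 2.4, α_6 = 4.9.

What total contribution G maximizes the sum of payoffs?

Planner FOC: ∂(Σu_j)/∂g_i = (Σα_j) − g_i = 0, so g_i^SO = Σα_j = 14.8 for every i; G^SO = 88.8.

88.8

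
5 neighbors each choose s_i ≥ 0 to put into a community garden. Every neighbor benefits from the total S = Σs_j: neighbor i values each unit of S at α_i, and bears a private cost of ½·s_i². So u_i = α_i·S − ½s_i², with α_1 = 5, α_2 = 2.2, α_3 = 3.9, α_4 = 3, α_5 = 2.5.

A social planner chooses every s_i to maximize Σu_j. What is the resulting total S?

Planner FOC: ∂(Σu_j)/∂s_i = (Σα_j) − s_i = 0, so s_i^SO = Σα_j = 16.6 for every i; S^SO = 83.

83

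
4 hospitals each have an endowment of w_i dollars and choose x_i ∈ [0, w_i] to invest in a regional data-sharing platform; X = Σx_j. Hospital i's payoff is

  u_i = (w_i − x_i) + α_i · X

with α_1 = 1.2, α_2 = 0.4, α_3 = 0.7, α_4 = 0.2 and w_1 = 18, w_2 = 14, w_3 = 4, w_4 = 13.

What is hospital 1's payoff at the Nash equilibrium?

21.6

∂u_i/∂x_i = α_i − 1, so hospital i contributes w_i if α_i > 1, else 0.
α_i > 1 for i ∈ {1}; NE contributions (18, 0, 0, 0), X = 18.
u_1 = (18 − 18) + 1.2·18 = 21.6.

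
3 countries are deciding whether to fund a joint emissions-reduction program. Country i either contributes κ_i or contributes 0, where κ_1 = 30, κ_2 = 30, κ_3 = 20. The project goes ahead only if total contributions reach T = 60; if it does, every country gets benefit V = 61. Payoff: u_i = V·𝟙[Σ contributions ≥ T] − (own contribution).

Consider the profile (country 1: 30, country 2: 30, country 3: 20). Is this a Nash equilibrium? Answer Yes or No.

Total = 80 ≥ 60: provided.
Country 1 (pledges 30, payoff 31): dropping to 0 → total 50, payoff 0. No gain.
Country 2 (pledges 30, payoff 31): dropping to 0 → total 50, payoff 0. No gain.
Country 3 (pledges 20, payoff 41): dropping to 0 → total 60, payoff 61. Profitable deviation.

No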